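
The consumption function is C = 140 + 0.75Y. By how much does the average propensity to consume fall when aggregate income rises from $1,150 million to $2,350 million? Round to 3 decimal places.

At Y = 1150: C = 140 + 0.75(1150) = 1002.5, APC = 1002.5/1150 = 0.8717
At Y = 2350: C = 1902.5, APC = 1902.5/2350 = 0.8096
Fall in APC = 0.8717 − 0.8096 = 0.0621 ≈ 0.062

ΔAPC = 0.062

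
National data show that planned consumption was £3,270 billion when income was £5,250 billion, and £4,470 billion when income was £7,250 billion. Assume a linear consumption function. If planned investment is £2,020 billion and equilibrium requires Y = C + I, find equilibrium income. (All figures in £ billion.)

MPC = (4470 − 3270)/(7250 − 5250) = 1200/2000 = 0.6
a = 3270 − 0.6(5250) = 120
Equilibrium: Y = 120 + 0.6Y + 2020
0.4Y = 2140, so Y = 2140/0.4 = 5350

Y = 5350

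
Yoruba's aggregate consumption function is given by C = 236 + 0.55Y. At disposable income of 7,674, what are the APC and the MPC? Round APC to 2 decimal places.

MPC = 0.55 (the slope of the consumption function)
C = 236 + 0.55(7674) = 4456.7, so APC = 4456.7/7674 = 0.58

APC = 0.58; MPC = 0.55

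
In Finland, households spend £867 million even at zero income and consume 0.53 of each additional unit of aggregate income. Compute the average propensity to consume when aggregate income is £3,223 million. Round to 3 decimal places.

APC = 0.799

C = 867 + 0.53(3223) = 2575.19
APC = C/Y = 2575.19/3223 = 0.799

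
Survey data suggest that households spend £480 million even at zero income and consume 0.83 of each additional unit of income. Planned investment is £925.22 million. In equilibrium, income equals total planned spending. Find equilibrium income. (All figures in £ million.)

Y = 8266

Y = C + I = 480 + 0.83Y + 925.22
Y − 0.83Y = 1405.22
0.17Y = 1405.22, so Y = 1405.22/0.17 = 8266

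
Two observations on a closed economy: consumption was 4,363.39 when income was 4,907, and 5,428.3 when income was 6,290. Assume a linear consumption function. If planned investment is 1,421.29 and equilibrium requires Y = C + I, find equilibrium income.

MPC = (5428.3 − 4363.39)/(6290 − 4907) = 1064.91/1383 = 0.77
a = 4363.39 − 0.77(4907) = 585
Equilibrium: Y = 585 + 0.77Y + 1421.29
0.23Y = 2006.29, so Y = 2006.29/0.23 = 8723

Y = 8723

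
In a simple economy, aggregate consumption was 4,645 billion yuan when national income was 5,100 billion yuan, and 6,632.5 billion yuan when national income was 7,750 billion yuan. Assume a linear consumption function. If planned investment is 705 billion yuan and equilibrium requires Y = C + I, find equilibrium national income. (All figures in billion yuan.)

Y = 6100

MPC = (6632.5 − 4645)/(7750 − 5100) = 1987.5/2650 = 0.75
a = 4645 − 0.75(5100) = 820
Equilibrium: Y = 820 + 0.75Y + 705
0.25Y = 1525, so Y = 1525/0.25 = 6100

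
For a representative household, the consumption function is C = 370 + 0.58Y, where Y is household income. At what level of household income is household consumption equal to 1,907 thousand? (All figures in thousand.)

Y = 2650

370 + 0.58Y = 1907
0.58Y = 1537, so Y = 1537/0.58 = 2650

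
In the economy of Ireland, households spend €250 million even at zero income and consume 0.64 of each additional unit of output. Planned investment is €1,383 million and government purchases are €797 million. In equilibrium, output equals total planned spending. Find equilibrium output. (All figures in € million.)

Y = C + I + G = 250 + 0.64Y + 1383 + 797
Y − 0.64Y = 2430
0.36Y = 2430, so Y = 2430/0.36 = 6750

Y = 6750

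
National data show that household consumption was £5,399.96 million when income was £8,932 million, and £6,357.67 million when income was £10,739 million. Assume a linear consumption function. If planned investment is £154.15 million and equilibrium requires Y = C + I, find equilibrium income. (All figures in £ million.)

Y = 1745

MPC = (6357.67 − 5399.96)/(10739 − 8932) = 957.71/1807 = 0.53
a = 5399.96 − 0.53(8932) = 666
Equilibrium: Y = 666 + 0.53Y + 154.15
0.47Y = 820.15, so Y = 820.15/0.47 = 1745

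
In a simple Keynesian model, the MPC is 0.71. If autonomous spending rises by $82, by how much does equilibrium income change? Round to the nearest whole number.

The multiplier is 1/(1 − MPC) = 1/0.29.
ΔY = 82/0.29 = 282.76 ≈ 283

ΔY ≈ 283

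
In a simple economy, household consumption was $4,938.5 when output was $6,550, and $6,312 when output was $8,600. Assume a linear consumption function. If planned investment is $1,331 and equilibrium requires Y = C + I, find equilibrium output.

Y = 5700

MPC = (6312 − 4938.5)/(8600 − 6550) = 1373.5/2050 = 0.67
a = 4938.5 − 0.67(6550) = 550
Equilibrium: Y = 550 + 0.67Y + 1331
0.33Y = 1881, so Y = 1881/0.33 = 5700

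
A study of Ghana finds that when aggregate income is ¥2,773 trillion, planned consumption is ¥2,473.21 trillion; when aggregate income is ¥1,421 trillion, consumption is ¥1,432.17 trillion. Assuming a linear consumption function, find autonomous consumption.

a = 338

MPC = ΔC/ΔY = (2473.21 − 1432.17)/(2773 − 1421) = 1041.04/1352 = 0.77
a = C − MPC·Y = 1432.17 − 0.77(1421) = 1432.17 − 1094.17 = 338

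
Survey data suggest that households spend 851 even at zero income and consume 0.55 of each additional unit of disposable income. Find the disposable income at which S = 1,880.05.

S = Y − C = -851 + 0.45Y
-851 + 0.45Y = 1880.05, so 0.45Y = 2731.05 and Y = 6069

Y = 6069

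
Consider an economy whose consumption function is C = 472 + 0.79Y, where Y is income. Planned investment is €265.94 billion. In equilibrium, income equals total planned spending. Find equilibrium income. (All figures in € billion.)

Y = C + I = 472 + 0.79Y + 265.94
Y − 0.79Y = 737.94
0.21Y = 737.94, so Y = 737.94/0.21 = 3514

Y = 3514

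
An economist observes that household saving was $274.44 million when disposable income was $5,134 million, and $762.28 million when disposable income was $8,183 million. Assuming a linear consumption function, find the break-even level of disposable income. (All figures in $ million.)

Y = 3418.75

MPS = ΔS/ΔY = (762.28 − 274.44)/(8183 − 5134) = 487.84/3049 = 0.16
MPC = 1 − MPS = 0.84
From S(5134) = 274.44: −a + 0.16(5134) = 274.44, so a = 821.44 − 274.44 = 547
Break-even (S = 0): Y = a/MPS = 547/0.16 = 3418.75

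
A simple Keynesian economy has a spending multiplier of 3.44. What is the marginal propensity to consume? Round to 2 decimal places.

MPC = 0.71

k = 1/(1 − MPC), so 1 − MPC = 1/k = 1/3.44 = 0.2907
MPC = 1 − 0.2907 = 0.71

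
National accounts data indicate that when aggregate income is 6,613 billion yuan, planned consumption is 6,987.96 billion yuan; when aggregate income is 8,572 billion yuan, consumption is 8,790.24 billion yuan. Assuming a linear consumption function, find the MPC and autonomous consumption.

MPC = 0.92; a = 904

MPC = ΔC/ΔY = (8790.24 − 6987.96)/(8572 − 6613) = 1802.28/1959 = 0.92
a = C − MPC·Y = 6987.96 − 0.92(6613) = 6987.96 − 6083.96 = 904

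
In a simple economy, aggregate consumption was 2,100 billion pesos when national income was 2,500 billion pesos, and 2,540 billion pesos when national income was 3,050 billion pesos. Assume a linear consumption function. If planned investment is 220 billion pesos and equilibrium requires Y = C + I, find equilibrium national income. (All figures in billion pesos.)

Y = 1600

MPC = (2540 − 2100)/(3050 − 2500) = 440/550 = 0.8
a = 2100 − 0.8(2500) = 100
Equilibrium: Y = 100 + 0.8Y + 220
0.2Y = 320, so Y = 320/0.2 = 1600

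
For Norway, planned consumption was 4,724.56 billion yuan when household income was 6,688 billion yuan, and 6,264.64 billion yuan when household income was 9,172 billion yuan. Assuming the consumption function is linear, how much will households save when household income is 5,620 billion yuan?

S = 1557.6

MPC = (6264.64 − 4724.56)/(9172 − 6688) = 1540.08/2484 = 0.62
a = 4724.56 − 0.62(6688) = 4724.56 − 4146.56 = 578
C = 578 + 0.62(5620) = 4062.4
S = 5620 − 4062.4 = 1557.6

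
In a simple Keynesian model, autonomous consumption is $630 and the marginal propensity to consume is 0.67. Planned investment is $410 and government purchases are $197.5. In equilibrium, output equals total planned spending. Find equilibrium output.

Y = C + I + G = 630 + 0.67Y + 410 + 197.5
Y − 0.67Y = 1237.5
0.33Y = 1237.5, so Y = 1237.5/0.33 = 3750

Y = 3750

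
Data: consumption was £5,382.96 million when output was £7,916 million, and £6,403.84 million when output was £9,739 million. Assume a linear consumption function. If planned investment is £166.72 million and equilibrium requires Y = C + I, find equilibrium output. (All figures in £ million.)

MPC = (6403.84 − 5382.96)/(9739 − 7916) = 1020.88/1823 = 0.56
a = 5382.96 − 0.56(7916) = 950
Equilibrium: Y = 950 + 0.56Y + 166.72
0.44Y = 1116.72, so Y = 1116.72/0.44 = 2538

Y = 2538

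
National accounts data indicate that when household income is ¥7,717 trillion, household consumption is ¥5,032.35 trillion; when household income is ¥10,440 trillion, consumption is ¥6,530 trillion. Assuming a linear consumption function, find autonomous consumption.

MPC = ΔC/ΔY = (6530 − 5032.35)/(10440 − 7717) = 1497.65/2723 = 0.55
a = C − MPC·Y = 5032.35 − 0.55(7717) = 5032.35 − 4244.35 = 788

a = 788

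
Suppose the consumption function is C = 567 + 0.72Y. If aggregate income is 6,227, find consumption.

C = 5050.44

C = 567 + 0.72(6227) = 567 + 4483.44 = 5050.44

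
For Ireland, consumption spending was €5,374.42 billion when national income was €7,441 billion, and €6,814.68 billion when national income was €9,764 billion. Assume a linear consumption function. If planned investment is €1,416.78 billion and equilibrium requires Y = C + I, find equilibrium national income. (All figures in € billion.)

MPC = (6814.68 − 5374.42)/(9764 − 7441) = 1440.26/2323 = 0.62
a = 5374.42 − 0.62(7441) = 761
Equilibrium: Y = 761 + 0.62Y + 1416.78
0.38Y = 2177.78, so Y = 2177.78/0.38 = 5731

Y = 5731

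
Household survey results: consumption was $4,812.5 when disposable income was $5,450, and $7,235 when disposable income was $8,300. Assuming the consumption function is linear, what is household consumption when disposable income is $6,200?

C = 5450

MPC = (7235 − 4812.5)/(8300 − 5450) = 2422.5/2850 = 0.85
a = 4812.5 − 0.85(5450) = 4812.5 − 4632.5 = 180
C = 180 + 0.85(6200) = 180 + 5270 = 5450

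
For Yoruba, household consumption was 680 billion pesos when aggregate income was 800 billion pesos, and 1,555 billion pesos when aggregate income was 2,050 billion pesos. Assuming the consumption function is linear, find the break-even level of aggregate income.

MPC = (1555 − 680)/(2050 − 800) = 875/1250 = 0.7
a = 680 − 0.7(800) = 680 − 560 = 120
Break-even: Y = a/(1−MPC) = 120/0.3 = 400

Y = 400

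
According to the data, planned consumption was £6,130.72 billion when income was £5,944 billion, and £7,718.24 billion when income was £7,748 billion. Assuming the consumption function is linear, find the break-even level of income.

Y = 7500

MPC = (7718.24 − 6130.72)/(7748 − 5944) = 1587.52/1804 = 0.88
a = 6130.72 − 0.88(5944) = 6130.72 − 5230.72 = 900
Break-even: Y = a/(1−MPC) = 900/0.12 = 7500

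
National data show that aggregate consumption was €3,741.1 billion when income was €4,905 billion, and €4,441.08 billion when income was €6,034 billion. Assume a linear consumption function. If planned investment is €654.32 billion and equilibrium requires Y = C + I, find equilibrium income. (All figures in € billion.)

MPC = (4441.08 − 3741.1)/(6034 − 4905) = 699.98/1129 = 0.62
a = 3741.1 − 0.62(4905) = 700
Equilibrium: Y = 700 + 0.62Y + 654.32
0.38Y = 1354.32, so Y = 1354.32/0.38 = 3564

Y = 3564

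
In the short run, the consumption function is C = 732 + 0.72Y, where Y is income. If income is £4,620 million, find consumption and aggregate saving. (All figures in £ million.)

C = 732 + 0.72(4620) = 732 + 3326.4 = 4058.4
S = Y − C = 4620 − 4058.4 = 561.6

C = 4058.4; S = 561.6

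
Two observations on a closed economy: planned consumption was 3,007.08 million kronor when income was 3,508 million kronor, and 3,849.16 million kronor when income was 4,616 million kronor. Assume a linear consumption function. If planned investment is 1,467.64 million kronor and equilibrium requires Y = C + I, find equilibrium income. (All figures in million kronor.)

Y = 7536

MPC = (3849.16 − 3007.08)/(4616 − 3508) = 842.08/1108 = 0.76
a = 3007.08 − 0.76(3508) = 341
Equilibrium: Y = 341 + 0.76Y + 1467.64
0.24Y = 1808.64, so Y = 1808.64/0.24 = 7536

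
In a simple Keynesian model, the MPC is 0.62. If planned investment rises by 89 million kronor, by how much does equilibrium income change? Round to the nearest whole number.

ΔY ≈ 234

The multiplier is 1/(1 − MPC) = 1/0.38.
ΔY = 89/0.38 = 234.21 ≈ 234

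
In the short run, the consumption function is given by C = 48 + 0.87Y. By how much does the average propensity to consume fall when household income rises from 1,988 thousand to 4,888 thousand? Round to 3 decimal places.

ΔAPC = 0.014

At Y = 1988: C = 48 + 0.87(1988) = 1777.56, APC = 1777.56/1988 = 0.8941
At Y = 4888: C = 4300.56, APC = 4300.56/4888 = 0.8798
Fall in APC = 0.8941 − 0.8798 = 0.0143 ≈ 0.014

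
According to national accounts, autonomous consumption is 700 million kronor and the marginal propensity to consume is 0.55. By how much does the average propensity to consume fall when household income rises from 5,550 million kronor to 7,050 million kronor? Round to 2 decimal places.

At Y = 5550: C = 700 + 0.55(5550) = 3752.5, APC = 3752.5/5550 = 0.676
At Y = 7050: C = 4577.5, APC = 4577.5/7050 = 0.649
Fall in APC = 0.676 − 0.649 = 0.027 ≈ 0.03

ΔAPC = 0.03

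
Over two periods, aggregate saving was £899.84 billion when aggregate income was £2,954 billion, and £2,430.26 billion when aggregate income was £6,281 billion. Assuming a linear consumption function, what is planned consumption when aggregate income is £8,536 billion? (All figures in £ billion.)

MPS = ΔS/ΔY = (2430.26 − 899.84)/(6281 − 2954) = 1530.42/3327 = 0.46
MPC = 1 − MPS = 0.54
Autonomous saving = 899.84 − 0.46(2954) = -459, so a = 459
C = 459 + 0.54(8536) = 459 + 4609.44 = 5068.44

C = 5068.44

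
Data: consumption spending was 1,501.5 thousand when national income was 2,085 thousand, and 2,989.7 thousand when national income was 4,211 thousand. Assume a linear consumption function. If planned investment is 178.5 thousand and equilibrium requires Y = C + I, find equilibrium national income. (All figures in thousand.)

MPC = (2989.7 − 1501.5)/(4211 − 2085) = 1488.2/2126 = 0.7
a = 1501.5 − 0.7(2085) = 42
Equilibrium: Y = 42 + 0.7Y + 178.5
0.3Y = 220.5, so Y = 220.5/0.3 = 735

Y = 735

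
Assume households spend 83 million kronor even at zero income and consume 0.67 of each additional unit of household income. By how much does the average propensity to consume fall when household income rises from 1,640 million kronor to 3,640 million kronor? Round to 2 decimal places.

ΔAPC = 0.03

At Y = 1640: C = 83 + 0.67(1640) = 1181.8, APC = 1181.8/1640 = 0.721
At Y = 3640: C = 2521.8, APC = 2521.8/3640 = 0.693
Fall in APC = 0.721 − 0.693 = 0.028 ≈ 0.03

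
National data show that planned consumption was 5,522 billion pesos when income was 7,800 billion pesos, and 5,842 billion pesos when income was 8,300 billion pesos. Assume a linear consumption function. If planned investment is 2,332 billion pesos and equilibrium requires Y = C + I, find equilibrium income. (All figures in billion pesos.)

Y = 7950

MPC = (5842 − 5522)/(8300 − 7800) = 320/500 = 0.64
a = 5522 − 0.64(7800) = 530
Equilibrium: Y = 530 + 0.64Y + 2332
0.36Y = 2862, so Y = 2862/0.36 = 7950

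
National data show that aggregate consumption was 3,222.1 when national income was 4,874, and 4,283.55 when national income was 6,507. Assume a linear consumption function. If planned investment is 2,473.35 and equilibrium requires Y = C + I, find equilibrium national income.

Y = 7221

MPC = (4283.55 − 3222.1)/(6507 − 4874) = 1061.45/1633 = 0.65
a = 3222.1 − 0.65(4874) = 54
Equilibrium: Y = 54 + 0.65Y + 2473.35
0.35Y = 2527.35, so Y = 2527.35/0.35 = 7221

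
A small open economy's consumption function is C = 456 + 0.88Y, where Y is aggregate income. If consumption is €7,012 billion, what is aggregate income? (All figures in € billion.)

Y = 7450

456 + 0.88Y = 7012
0.88Y = 6556, so Y = 6556/0.88 = 7450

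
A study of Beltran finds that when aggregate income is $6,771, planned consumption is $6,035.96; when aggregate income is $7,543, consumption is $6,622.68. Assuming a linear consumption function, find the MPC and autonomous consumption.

MPC = ΔC/ΔY = (6622.68 − 6035.96)/(7543 − 6771) = 586.72/772 = 0.76
a = C − MPC·Y = 6035.96 − 0.76(6771) = 6035.96 − 5145.96 = 890

MPC = 0.76; a = 890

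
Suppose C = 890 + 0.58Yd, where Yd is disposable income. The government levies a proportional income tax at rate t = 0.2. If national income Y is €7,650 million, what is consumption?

C = 4439.6

Yd = (1 − 0.2)(7650) = 0.8(7650) = 6120
C = 890 + 0.58(6120) = 890 + 3549.6 = 4439.6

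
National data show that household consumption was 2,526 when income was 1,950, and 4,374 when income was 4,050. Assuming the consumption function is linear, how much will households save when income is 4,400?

S = -282

MPC = (4374 − 2526)/(4050 − 1950) = 1848/2100 = 0.88
a = 2526 − 0.88(1950) = 2526 − 1716 = 810
C = 810 + 0.88(4400) = 4682
S = 4400 − 4682 = -282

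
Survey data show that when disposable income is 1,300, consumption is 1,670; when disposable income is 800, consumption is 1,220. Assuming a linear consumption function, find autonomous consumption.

a = 500

MPC = ΔC/ΔY = (1670 − 1220)/(1300 − 800) = 450/500 = 0.9
a = C − MPC·Y = 1220 − 0.9(800) = 1220 − 720 = 500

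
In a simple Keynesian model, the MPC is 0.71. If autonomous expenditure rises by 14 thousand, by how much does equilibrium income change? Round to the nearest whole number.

ΔY ≈ 48

The multiplier is 1/(1 − MPC) = 1/0.29.
ΔY = 14/0.29 = 48.28 ≈ 48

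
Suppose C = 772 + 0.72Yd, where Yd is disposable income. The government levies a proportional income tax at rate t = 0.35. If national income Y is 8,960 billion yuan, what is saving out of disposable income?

S = 858.72

Yd = (1 − 0.35)(8960) = 0.65(8960) = 5824
C = 772 + 0.72(5824) = 772 + 4193.28 = 4965.28
S = Yd − C = 5824 − 4965.28 = 858.72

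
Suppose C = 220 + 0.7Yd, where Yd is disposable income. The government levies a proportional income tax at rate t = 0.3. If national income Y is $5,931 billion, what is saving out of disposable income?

S = 1025.51

Yd = (1 − 0.3)(5931) = 0.7(5931) = 4151.7
C = 220 + 0.7(4151.7) = 220 + 2906.19 = 3126.19
S = Yd − C = 4151.7 − 3126.19 = 1025.51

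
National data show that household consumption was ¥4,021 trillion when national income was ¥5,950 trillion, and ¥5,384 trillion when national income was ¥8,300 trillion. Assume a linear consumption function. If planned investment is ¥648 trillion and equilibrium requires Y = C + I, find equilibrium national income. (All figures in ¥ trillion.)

Y = 2900

MPC = (5384 − 4021)/(8300 − 5950) = 1363/2350 = 0.58
a = 4021 − 0.58(5950) = 570
Equilibrium: Y = 570 + 0.58Y + 648
0.42Y = 1218, so Y = 1218/0.42 = 2900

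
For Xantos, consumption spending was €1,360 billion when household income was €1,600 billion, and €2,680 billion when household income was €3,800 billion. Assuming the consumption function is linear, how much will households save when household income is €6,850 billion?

MPC = (2680 − 1360)/(3800 − 1600) = 1320/2200 = 0.6
a = 1360 − 0.6(1600) = 1360 − 960 = 400
C = 400 + 0.6(6850) = 4510
S = 6850 − 4510 = 2340

S = 2340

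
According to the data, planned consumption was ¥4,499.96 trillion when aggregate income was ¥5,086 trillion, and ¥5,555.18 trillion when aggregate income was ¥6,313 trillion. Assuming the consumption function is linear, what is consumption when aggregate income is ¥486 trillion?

MPC = (5555.18 − 4499.96)/(6313 − 5086) = 1055.22/1227 = 0.86
a = 4499.96 − 0.86(5086) = 4499.96 − 4373.96 = 126
C = 126 + 0.86(486) = 126 + 417.96 = 543.96

C = 543.96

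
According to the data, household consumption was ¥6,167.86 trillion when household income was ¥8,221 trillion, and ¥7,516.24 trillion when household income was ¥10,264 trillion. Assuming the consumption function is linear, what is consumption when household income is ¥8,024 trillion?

MPC = (7516.24 − 6167.86)/(10264 − 8221) = 1348.38/2043 = 0.66
a = 6167.86 − 0.66(8221) = 6167.86 − 5425.86 = 742
C = 742 + 0.66(8024) = 742 + 5295.84 = 6037.84

C = 6037.84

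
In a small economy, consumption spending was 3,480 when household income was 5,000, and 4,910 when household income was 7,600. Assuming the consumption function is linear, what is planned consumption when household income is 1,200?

C = 1390

MPC = (4910 − 3480)/(7600 − 5000) = 1430/2600 = 0.55
a = 3480 − 0.55(5000) = 3480 − 2750 = 730
C = 730 + 0.55(1200) = 730 + 660 = 1390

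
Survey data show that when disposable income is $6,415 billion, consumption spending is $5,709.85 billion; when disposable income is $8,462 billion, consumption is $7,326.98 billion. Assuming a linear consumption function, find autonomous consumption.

MPC = ΔC/ΔY = (7326.98 − 5709.85)/(8462 − 6415) = 1617.13/2047 = 0.79
a = C − MPC·Y = 5709.85 − 0.79(6415) = 5709.85 − 5067.85 = 642

a = 642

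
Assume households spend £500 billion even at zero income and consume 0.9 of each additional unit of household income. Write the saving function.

S = Y − C = Y − (500 + 0.9Y) = -500 + (1 − 0.9)Y

S = -500 + 0.1Y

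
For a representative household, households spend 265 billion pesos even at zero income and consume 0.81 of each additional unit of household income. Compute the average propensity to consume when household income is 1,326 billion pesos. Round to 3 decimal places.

C = 265 + 0.81(1326) = 1339.06
APC = C/Y = 1339.06/1326 = 1.010

APC = 1.010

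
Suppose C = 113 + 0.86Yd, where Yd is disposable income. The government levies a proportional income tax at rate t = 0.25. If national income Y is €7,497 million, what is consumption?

C = 4948.565

Yd = (1 − 0.25)(7497) = 0.75(7497) = 5622.75
C = 113 + 0.86(5622.75) = 113 + 4835.565 = 4948.565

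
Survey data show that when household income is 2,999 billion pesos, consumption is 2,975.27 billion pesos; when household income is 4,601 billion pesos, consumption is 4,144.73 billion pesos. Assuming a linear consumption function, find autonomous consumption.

MPC = ΔC/ΔY = (4144.73 − 2975.27)/(4601 − 2999) = 1169.46/1602 = 0.73
a = C − MPC·Y = 2975.27 − 0.73(2999) = 2975.27 − 2189.27 = 786

a = 786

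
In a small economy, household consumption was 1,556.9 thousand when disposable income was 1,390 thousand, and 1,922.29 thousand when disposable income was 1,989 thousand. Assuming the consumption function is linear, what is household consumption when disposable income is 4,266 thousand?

C = 3311.26

MPC = (1922.29 − 1556.9)/(1989 − 1390) = 365.39/599 = 0.61
a = 1556.9 − 0.61(1390) = 1556.9 − 847.9 = 709
C = 709 + 0.61(4266) = 709 + 2602.26 = 3311.26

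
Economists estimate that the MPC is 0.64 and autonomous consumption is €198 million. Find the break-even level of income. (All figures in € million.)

Y = 550

At break-even, C = Y: 198 + 0.64Y = Y
0.36Y = 198, so Y = 198/0.36 = 550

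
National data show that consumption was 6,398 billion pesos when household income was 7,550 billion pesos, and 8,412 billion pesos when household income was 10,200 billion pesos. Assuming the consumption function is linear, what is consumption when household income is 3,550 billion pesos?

MPC = (8412 − 6398)/(10200 − 7550) = 2014/2650 = 0.76
a = 6398 − 0.76(7550) = 6398 − 5738 = 660
C = 660 + 0.76(3550) = 660 + 2698 = 3358

C = 3358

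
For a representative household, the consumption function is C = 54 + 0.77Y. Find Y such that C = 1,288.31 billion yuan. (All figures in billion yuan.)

54 + 0.77Y = 1288.31
0.77Y = 1234.31, so Y = 1234.31/0.77 = 1603

Y = 1603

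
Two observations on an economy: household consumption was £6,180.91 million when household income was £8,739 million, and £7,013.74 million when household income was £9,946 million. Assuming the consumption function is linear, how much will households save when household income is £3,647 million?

S = 979.57

MPC = (7013.74 − 6180.91)/(9946 − 8739) = 832.83/1207 = 0.69
a = 6180.91 − 0.69(8739) = 6180.91 − 6029.91 = 151
C = 151 + 0.69(3647) = 2667.43
S = 3647 − 2667.43 = 979.57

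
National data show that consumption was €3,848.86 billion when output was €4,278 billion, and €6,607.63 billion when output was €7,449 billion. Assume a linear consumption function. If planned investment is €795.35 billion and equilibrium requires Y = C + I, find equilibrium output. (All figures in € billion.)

Y = 7095

MPC = (6607.63 − 3848.86)/(7449 − 4278) = 2758.77/3171 = 0.87
a = 3848.86 − 0.87(4278) = 127
Equilibrium: Y = 127 + 0.87Y + 795.35
0.13Y = 922.35, so Y = 922.35/0.13 = 7095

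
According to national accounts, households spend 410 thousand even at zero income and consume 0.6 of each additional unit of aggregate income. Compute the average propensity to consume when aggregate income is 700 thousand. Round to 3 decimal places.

APC = 1.186

C = 410 + 0.6(700) = 830
APC = C/Y = 830/700 = 1.186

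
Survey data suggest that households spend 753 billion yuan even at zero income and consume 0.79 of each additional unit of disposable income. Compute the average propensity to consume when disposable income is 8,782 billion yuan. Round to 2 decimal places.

APC = 0.88

C = 753 + 0.79(8782) = 7690.78
APC = C/Y = 7690.78/8782 = 0.88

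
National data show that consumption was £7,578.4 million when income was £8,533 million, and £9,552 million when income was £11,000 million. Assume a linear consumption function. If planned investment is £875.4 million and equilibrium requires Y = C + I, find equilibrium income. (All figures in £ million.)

MPC = (9552 − 7578.4)/(11000 − 8533) = 1973.6/2467 = 0.8
a = 7578.4 − 0.8(8533) = 752
Equilibrium: Y = 752 + 0.8Y + 875.4
0.2Y = 1627.4, so Y = 1627.4/0.2 = 8137

Y = 8137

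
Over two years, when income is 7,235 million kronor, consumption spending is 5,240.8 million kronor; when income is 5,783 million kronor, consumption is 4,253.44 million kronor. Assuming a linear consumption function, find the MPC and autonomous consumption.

MPC = ΔC/ΔY = (5240.8 − 4253.44)/(7235 − 5783) = 987.36/1452 = 0.68
a = C − MPC·Y = 4253.44 − 0.68(5783) = 4253.44 − 3932.44 = 321

MPC = 0.68; a = 321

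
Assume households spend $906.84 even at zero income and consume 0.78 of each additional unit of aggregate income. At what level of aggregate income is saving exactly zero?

At break-even, C = Y: 906.84 + 0.78Y = Y
0.22Y = 906.84, so Y = 906.84/0.22 = 4122

Y = 4122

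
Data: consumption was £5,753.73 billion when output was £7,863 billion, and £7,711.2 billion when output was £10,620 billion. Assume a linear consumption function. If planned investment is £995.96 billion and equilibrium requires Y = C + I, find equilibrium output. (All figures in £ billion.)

Y = 4024

MPC = (7711.2 − 5753.73)/(10620 − 7863) = 1957.47/2757 = 0.71
a = 5753.73 − 0.71(7863) = 171
Equilibrium: Y = 171 + 0.71Y + 995.96
0.29Y = 1166.96, so Y = 1166.96/0.29 = 4024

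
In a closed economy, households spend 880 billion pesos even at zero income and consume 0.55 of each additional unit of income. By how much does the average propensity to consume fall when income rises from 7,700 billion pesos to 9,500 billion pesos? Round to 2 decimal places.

At Y = 7700: C = 880 + 0.55(7700) = 5115, APC = 5115/7700 = 0.664
At Y = 9500: C = 6105, APC = 6105/9500 = 0.643
Fall in APC = 0.664 − 0.643 = 0.021 ≈ 0.02

ΔAPC = 0.02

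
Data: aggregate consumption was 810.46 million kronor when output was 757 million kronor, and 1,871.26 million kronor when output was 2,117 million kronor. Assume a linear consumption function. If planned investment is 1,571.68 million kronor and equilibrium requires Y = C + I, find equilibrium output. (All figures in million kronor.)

Y = 8144

MPC = (1871.26 − 810.46)/(2117 − 757) = 1060.8/1360 = 0.78
a = 810.46 − 0.78(757) = 220
Equilibrium: Y = 220 + 0.78Y + 1571.68
0.22Y = 1791.68, so Y = 1791.68/0.22 = 8144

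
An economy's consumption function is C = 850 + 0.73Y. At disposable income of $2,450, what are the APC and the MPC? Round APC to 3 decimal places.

APC = 1.077; MPC = 0.73

MPC = 0.73 (the slope of the consumption function)
C = 850 + 0.73(2450) = 2638.5, so APC = 2638.5/2450 = 1.077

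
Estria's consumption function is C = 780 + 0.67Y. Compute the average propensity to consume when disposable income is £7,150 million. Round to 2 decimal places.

APC = 0.78

C = 780 + 0.67(7150) = 5570.5
APC = C/Y = 5570.5/7150 = 0.78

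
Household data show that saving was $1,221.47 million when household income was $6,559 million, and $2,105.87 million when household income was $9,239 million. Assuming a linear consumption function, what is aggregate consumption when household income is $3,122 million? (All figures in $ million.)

C = 3034.74

MPS = ΔS/ΔY = (2105.87 − 1221.47)/(9239 − 6559) = 884.4/2680 = 0.33
MPC = 1 − MPS = 0.67
Autonomous saving = 1221.47 − 0.33(6559) = -943, so a = 943
C = 943 + 0.67(3122) = 943 + 2091.74 = 3034.74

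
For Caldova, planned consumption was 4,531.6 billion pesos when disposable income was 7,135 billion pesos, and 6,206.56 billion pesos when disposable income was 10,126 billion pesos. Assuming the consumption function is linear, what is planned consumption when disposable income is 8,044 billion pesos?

MPC = (6206.56 − 4531.6)/(10126 − 7135) = 1674.96/2991 = 0.56
a = 4531.6 − 0.56(7135) = 4531.6 − 3995.6 = 536
C = 536 + 0.56(8044) = 536 + 4504.64 = 5040.64

C = 5040.64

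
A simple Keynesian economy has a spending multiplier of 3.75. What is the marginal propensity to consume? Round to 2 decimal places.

k = 1/(1 − MPC), so 1 − MPC = 1/k = 1/3.75 = 0.2667
MPC = 1 − 0.2667 = 0.73

MPC = 0.73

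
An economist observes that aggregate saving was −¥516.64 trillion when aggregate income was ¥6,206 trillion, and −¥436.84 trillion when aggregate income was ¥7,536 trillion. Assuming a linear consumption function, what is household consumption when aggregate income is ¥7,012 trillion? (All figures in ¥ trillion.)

C = 7480.28

MPS = ΔS/ΔY = (-436.84 − (-516.64))/(7536 − 6206) = 79.8/1330 = 0.06
MPC = 1 − MPS = 0.94
Autonomous saving = -516.64 − 0.06(6206) = -889, so a = 889
C = 889 + 0.94(7012) = 889 + 6591.28 = 7480.28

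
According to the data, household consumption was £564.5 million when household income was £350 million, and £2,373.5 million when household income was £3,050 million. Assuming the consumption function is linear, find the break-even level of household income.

Y = 1000

MPC = (2373.5 − 564.5)/(3050 − 350) = 1809/2700 = 0.67
a = 564.5 − 0.67(350) = 564.5 − 234.5 = 330
Break-even: Y = a/(1−MPC) = 330/0.33 = 1000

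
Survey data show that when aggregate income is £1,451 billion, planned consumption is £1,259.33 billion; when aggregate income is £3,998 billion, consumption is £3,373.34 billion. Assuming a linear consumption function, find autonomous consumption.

MPC = ΔC/ΔY = (3373.34 − 1259.33)/(3998 − 1451) = 2114.01/2547 = 0.83
a = C − MPC·Y = 1259.33 − 0.83(1451) = 1259.33 − 1204.33 = 55

a = 55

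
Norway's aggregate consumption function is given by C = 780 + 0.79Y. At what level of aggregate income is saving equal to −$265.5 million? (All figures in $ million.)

S = Y − C = -780 + 0.21Y
-780 + 0.21Y = -265.5, so 0.21Y = 514.5 and Y = 2450

Y = 2450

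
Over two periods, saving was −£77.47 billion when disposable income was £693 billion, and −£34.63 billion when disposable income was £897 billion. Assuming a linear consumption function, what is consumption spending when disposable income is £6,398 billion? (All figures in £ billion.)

C = 5277.42

MPS = ΔS/ΔY = (-34.63 − (-77.47))/(897 − 693) = 42.84/204 = 0.21
MPC = 1 − MPS = 0.79
Autonomous saving = -77.47 − 0.21(693) = -223, so a = 223
C = 223 + 0.79(6398) = 223 + 5054.42 = 5277.42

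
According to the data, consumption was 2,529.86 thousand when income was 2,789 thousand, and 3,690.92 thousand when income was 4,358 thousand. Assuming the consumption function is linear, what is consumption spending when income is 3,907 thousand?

C = 3357.18

MPC = (3690.92 − 2529.86)/(4358 − 2789) = 1161.06/1569 = 0.74
a = 2529.86 − 0.74(2789) = 2529.86 − 2063.86 = 466
C = 466 + 0.74(3907) = 466 + 2891.18 = 3357.18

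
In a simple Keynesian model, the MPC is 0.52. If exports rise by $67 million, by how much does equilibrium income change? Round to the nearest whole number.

The multiplier is 1/(1 − MPC) = 1/0.48.
ΔY = 67/0.48 = 139.58 ≈ 140

ΔY ≈ 140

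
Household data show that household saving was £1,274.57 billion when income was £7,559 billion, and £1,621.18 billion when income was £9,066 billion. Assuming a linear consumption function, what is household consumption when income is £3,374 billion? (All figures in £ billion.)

C = 3061.98

MPS = ΔS/ΔY = (1621.18 − 1274.57)/(9066 − 7559) = 346.61/1507 = 0.23
MPC = 1 − MPS = 0.77
Autonomous saving = 1274.57 − 0.23(7559) = -464, so a = 464
C = 464 + 0.77(3374) = 464 + 2597.98 = 3061.98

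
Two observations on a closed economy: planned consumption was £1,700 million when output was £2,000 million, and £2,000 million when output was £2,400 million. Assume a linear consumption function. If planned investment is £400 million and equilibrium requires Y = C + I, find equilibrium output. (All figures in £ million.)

Y = 2400

MPC = (2000 − 1700)/(2400 − 2000) = 300/400 = 0.75
a = 1700 − 0.75(2000) = 200
Equilibrium: Y = 200 + 0.75Y + 400
0.25Y = 600, so Y = 600/0.25 = 2400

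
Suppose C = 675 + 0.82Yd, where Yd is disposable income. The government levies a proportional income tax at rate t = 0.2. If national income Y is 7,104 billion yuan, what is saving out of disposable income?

S = 347.976

Yd = (1 − 0.2)(7104) = 0.8(7104) = 5683.2
C = 675 + 0.82(5683.2) = 675 + 4660.224 = 5335.224
S = Yd − C = 5683.2 − 5335.224 = 347.976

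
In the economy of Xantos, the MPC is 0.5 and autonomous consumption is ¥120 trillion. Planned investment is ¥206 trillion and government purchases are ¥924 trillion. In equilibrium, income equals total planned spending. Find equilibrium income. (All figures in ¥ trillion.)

Y = 2500

Y = C + I + G = 120 + 0.5Y + 206 + 924
Y − 0.5Y = 1250
0.5Y = 1250, so Y = 1250/0.5 = 2500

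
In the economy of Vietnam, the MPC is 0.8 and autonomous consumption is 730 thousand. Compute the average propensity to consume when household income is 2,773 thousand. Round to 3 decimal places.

C = 730 + 0.8(2773) = 2948.4
APC = C/Y = 2948.4/2773 = 1.063

APC = 1.063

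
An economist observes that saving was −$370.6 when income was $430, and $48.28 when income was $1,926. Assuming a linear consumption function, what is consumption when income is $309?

C = 713.48

MPS = ΔS/ΔY = (48.28 − (-370.6))/(1926 − 430) = 418.88/1496 = 0.28
MPC = 1 − MPS = 0.72
Autonomous saving = -370.6 − 0.28(430) = -491, so a = 491
C = 491 + 0.72(309) = 491 + 222.48 = 713.48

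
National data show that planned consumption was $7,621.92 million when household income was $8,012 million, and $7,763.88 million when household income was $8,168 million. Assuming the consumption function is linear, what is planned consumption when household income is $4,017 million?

MPC = (7763.88 − 7621.92)/(8168 − 8012) = 141.96/156 = 0.91
a = 7621.92 − 0.91(8012) = 7621.92 − 7290.92 = 331
C = 331 + 0.91(4017) = 331 + 3655.47 = 3986.47

C = 3986.47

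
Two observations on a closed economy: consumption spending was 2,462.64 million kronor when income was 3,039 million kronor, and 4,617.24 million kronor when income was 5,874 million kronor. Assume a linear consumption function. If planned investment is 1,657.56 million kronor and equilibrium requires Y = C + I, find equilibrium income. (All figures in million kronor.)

MPC = (4617.24 − 2462.64)/(5874 − 3039) = 2154.6/2835 = 0.76
a = 2462.64 − 0.76(3039) = 153
Equilibrium: Y = 153 + 0.76Y + 1657.56
0.24Y = 1810.56, so Y = 1810.56/0.24 = 7544

Y = 7544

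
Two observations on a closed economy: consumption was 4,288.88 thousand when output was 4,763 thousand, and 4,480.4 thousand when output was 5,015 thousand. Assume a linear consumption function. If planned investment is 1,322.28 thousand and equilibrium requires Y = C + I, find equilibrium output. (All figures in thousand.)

Y = 8297

MPC = (4480.4 − 4288.88)/(5015 − 4763) = 191.52/252 = 0.76
a = 4288.88 − 0.76(4763) = 669
Equilibrium: Y = 669 + 0.76Y + 1322.28
0.24Y = 1991.28, so Y = 1991.28/0.24 = 8297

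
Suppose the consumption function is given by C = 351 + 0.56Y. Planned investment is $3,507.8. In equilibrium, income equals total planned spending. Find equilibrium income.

Y = C + I = 351 + 0.56Y + 3507.8
Y − 0.56Y = 3858.8
0.44Y = 3858.8, so Y = 3858.8/0.44 = 8770

Y = 8770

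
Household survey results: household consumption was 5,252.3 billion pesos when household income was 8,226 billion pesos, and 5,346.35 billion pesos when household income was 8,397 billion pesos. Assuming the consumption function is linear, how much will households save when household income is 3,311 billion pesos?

S = 761.95

MPC = (5346.35 − 5252.3)/(8397 − 8226) = 94.05/171 = 0.55
a = 5252.3 − 0.55(8226) = 5252.3 − 4524.3 = 728
C = 728 + 0.55(3311) = 2549.05
S = 3311 − 2549.05 = 761.95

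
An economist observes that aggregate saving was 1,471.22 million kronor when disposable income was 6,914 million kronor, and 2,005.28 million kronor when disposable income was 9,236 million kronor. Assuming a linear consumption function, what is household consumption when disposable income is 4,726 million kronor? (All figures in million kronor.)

C = 3758.02

MPS = ΔS/ΔY = (2005.28 − 1471.22)/(9236 − 6914) = 534.06/2322 = 0.23
MPC = 1 − MPS = 0.77
Autonomous saving = 1471.22 − 0.23(6914) = -119, so a = 119
C = 119 + 0.77(4726) = 119 + 3639.02 = 3758.02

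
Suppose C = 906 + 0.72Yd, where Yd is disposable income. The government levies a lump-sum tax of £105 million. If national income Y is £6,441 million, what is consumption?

Yd = Y − T = 6441 − 105 = 6336
C = 906 + 0.72(6336) = 906 + 4561.92 = 5467.92

C = 5467.92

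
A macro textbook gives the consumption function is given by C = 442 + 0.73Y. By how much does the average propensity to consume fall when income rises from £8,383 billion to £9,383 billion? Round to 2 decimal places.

ΔAPC = 0.01

At Y = 8383: C = 442 + 0.73(8383) = 6561.59, APC = 6561.59/8383 = 0.783
At Y = 9383: C = 7291.59, APC = 7291.59/9383 = 0.777
Fall in APC = 0.783 − 0.777 = 0.006 ≈ 0.01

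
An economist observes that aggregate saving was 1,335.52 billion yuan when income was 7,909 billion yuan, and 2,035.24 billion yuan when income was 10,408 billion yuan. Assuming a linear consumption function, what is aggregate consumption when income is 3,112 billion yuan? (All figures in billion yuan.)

C = 3119.64

MPS = ΔS/ΔY = (2035.24 − 1335.52)/(10408 − 7909) = 699.72/2499 = 0.28
MPC = 1 − MPS = 0.72
Autonomous saving = 1335.52 − 0.28(7909) = -879, so a = 879
C = 879 + 0.72(3112) = 879 + 2240.64 = 3119.64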